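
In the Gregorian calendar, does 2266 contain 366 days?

No

2266 is not a leap year.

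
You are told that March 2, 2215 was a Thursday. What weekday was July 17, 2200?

Thursday

Count forward from the earlier date (July 17, 2200) to the later (March 2, 2215):
Day-of-year of July 17, 2200: 198.
Day-of-year of March 2, 2215: 61.
2200 has 365 days, so 365 − 198 = 167 days remain in 2200.
Full years 2201–2214: 11 common + 3 leap = 11×365 + 3×366 = 5113 days.
Total: 167 + 5113 + 61 = 5341 days.
5341 is a multiple of 7, so July 17, 2200 falls on the same weekday: Thursday.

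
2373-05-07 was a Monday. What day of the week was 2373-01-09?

Count forward from the earlier date (January 9, 2373) to the later (May 7, 2373):
January 2373: 31 − 9 = 22 days remain.
Then February 2373 (28), March (31), April (30): 28 + 31 + 30 = 89 days.
May 1–7, 2373: 7 days.
Total: 22 + 89 + 7 = 118 days.
118 mod 7 = 6, so 6 days before Monday is Tuesday.

Tuesday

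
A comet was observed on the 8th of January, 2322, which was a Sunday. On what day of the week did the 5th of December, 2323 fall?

Day-of-year of January 8, 2322: 8.
Day-of-year of December 5, 2323: 339.
2322 has 365 days, so 365 − 8 = 357 days remain in 2322.
Total: 357 + 339 = 696 days.
696 mod 7 = 3, so 3 days after Sunday is Wednesday.

Wednesday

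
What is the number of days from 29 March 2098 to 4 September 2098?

March 2098: 31 − 29 = 2 days remain.
Then April (30), May (31), June (30), July (31), August (31): 30 + 31 + 30 + 31 + 31 = 153 days.
September 1–4, 2098: 4 days.
Total: 2 + 153 + 4 = 159 days.

159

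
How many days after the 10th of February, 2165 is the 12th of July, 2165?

152

February 2165: 28 − 10 = 18 days remain (2165 is not a leap year, so February has 28 days).
Then March (31), April (30), May (31), June (30): 31 + 30 + 31 + 30 = 122 days.
July 1–12, 2165: 12 days.
Total: 18 + 122 + 12 = 152 days.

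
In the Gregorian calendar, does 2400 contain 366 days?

2400 is a leap year (divisible by 400).

Yes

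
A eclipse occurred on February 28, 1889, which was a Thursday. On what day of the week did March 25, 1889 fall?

Monday

February 1889: 28 − 28 = 0 days remain (1889 is not a leap year, so February has 28 days).
March 1–25, 1889: 25 days.
Total: 0 + 25 = 25 days.
25 mod 7 = 4, so 4 days after Thursday is Monday.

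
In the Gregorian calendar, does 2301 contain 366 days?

2301 is not a leap year.

No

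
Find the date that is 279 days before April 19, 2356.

July 15, 2355

Count 279 days before April 19, 2356:
July 2355: 31 − 15 = 16 days remain.
Then August (31), September (30), October (31), November (30), December (31), January (31), February 2356 (29), March (31): 31 + 30 + 31 + 30 + 31 + 31 + 29 + 31 = 244 days.
April 1–19, 2356: 19 days.
Residual: 279 days.
Total: 279 days.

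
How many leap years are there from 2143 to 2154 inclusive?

Years divisible by 4 in [2143, 2154]: 2144, 2148, 2152.
No century exceptions apply. Count: 3.

3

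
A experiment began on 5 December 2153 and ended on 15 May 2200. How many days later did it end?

From December 5, 2153 to December 5, 2199: 46 years, of which 11 contain a Feb 29 — 35×365 + 11×366 = 16801 days.
December 2199: 31 − 5 = 26 days remain.
Then January (31), February 2200 (28), March (31), April (30): 31 + 28 + 31 + 30 = 120 days.
May 1–15, 2200: 15 days.
Residual: 161 days.
Total: 16962 days.

16962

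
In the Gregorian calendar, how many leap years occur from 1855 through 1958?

25

Years divisible by 4: 1856, 1860, …, 1956 — 26 in all.
Of these, 1900 is divisible by 100 but not 400, so not leap.
Leap years: 26 − 1 = 25.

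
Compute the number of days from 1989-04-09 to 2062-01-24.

Day-of-year of April 9, 1989: 99.
Day-of-year of January 24, 2062: 24.
1989 has 365 days, so 365 − 99 = 266 days remain in 1989.
Full years 1990–2061: 54 common + 18 leap = 54×365 + 18×366 = 26298 days.
Total: 266 + 26298 + 24 = 26588 days.

26588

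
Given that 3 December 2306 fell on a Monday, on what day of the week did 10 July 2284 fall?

Count forward from the earlier date (July 10, 2284) to the later (December 3, 2306):
Day-of-year of July 10, 2284: 192.
Day-of-year of December 3, 2306: 337.
2284 has 366 days, so 366 − 192 = 174 days remain in 2284.
Full years 2285–2305: 17 common + 4 leap = 17×365 + 4×366 = 7669 days.
Total: 174 + 7669 + 337 = 8180 days.
8180 mod 7 = 4, so 4 days before Monday is Thursday.

Thursday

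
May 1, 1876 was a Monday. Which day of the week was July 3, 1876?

Monday

May 1876: 31 − 1 = 30 days remain.
Then June (30): 30 days.
July 1–3, 1876: 3 days.
Total: 30 + 30 + 3 = 63 days.
63 is a multiple of 7, so July 3, 1876 falls on the same weekday: Monday.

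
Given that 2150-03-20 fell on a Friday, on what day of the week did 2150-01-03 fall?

Count forward from the earlier date (January 3, 2150) to the later (March 20, 2150):
January 2150: 31 − 3 = 28 days remain.
Then February 2150 (28): 28 days.
March 1–20, 2150: 20 days.
Total: 28 + 28 + 20 = 76 days.
76 mod 7 = 6, so 6 days before Friday is Saturday.

Saturday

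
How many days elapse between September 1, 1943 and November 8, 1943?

September 1943: 30 − 1 = 29 days remain.
Then October (31): 31 days.
November 1–8, 1943: 8 days.
Total: 29 + 31 + 8 = 68 days.

68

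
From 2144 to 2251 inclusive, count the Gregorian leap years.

26

Years divisible by 4: 2144, 2148, …, 2248 — 27 in all.
Of these, 2200 is divisible by 100 but not 400, so not leap.
Leap years: 27 − 1 = 26.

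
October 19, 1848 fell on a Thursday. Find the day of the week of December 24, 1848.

Sunday

October 1848: 31 − 19 = 12 days remain.
Then November (30): 30 days.
December 1–24, 1848: 24 days.
Total: 12 + 30 + 24 = 66 days.
66 mod 7 = 3, so 3 days after Thursday is Sunday.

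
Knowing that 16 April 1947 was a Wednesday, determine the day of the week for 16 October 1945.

Count forward from the earlier date (October 16, 1945) to the later (April 16, 1947):
October 1945: 31 − 16 = 15 days remain.
Then 17 full months totalling 516 days.
April 1–16, 1947: 16 days.
Total: 15 + 516 + 16 = 547 days.
547 mod 7 = 1, so 1 day before Wednesday is Tuesday.

Tuesday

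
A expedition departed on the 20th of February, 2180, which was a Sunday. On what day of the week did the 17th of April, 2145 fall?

Saturday

Count forward from the earlier date (April 17, 2145) to the later (February 20, 2180):
Day-of-year of April 17, 2145: 107.
Day-of-year of February 20, 2180: 51.
2145 has 365 days, so 365 − 107 = 258 days remain in 2145.
Full years 2146–2179: 26 common + 8 leap = 26×365 + 8×366 = 12418 days.
Total: 258 + 12418 + 51 = 12727 days.
12727 mod 7 = 1, so 1 day before Sunday is Saturday.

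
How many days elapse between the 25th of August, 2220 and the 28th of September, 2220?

August 2220: 31 − 25 = 6 days remain.
September 1–28, 2220: 28 days.
Total: 6 + 28 = 34 days.

34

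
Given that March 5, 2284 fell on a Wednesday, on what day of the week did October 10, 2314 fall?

From March 5, 2284 to March 5, 2314: 30 years, of which 6 contain a Feb 29 — 24×365 + 6×366 = 10956 days.
(2300 is not a leap year (divisible by 100 but not 400).)
March 2314: 31 − 5 = 26 days remain.
Then April (30), May (31), June (30), July (31), August (31), September (30): 30 + 31 + 30 + 31 + 31 + 30 = 183 days.
October 1–10, 2314: 10 days.
Residual: 219 days.
Total: 11175 days.
11175 mod 7 = 3, so 3 days after Wednesday is Saturday.

Saturday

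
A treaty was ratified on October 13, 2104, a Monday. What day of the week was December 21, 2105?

Day-of-year of October 13, 2104: 287.
Day-of-year of December 21, 2105: 355.
2104 has 366 days, so 366 − 287 = 79 days remain in 2104.
Total: 79 + 355 = 434 days.
434 is a multiple of 7, so December 21, 2105 falls on the same weekday: Monday.

Monday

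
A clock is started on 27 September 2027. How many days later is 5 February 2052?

8897

Day-of-year of September 27, 2027: 270.
Day-of-year of February 5, 2052: 36.
2027 has 365 days, so 365 − 270 = 95 days remain in 2027.
Full years 2028–2051: 18 common + 6 leap = 18×365 + 6×366 = 8766 days.
Total: 95 + 8766 + 36 = 8897 days.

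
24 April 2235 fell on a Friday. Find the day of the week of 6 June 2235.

Saturday

April 2235: 30 − 24 = 6 days remain.
Then May (31): 31 days.
June 1–6, 2235: 6 days.
Total: 6 + 31 + 6 = 43 days.
43 mod 7 = 1, so 1 day after Friday is Saturday.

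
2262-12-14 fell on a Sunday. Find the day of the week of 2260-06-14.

Count forward from the earlier date (June 14, 2260) to the later (December 14, 2262):
Day-of-year of June 14, 2260: 166.
Day-of-year of December 14, 2262: 348.
2260 has 366 days, so 366 − 166 = 200 days remain in 2260.
Full years: 2261: 365. Sum = 365.
Total: 200 + 365 + 348 = 913 days.
913 mod 7 = 3, so 3 days before Sunday is Thursday.

Thursday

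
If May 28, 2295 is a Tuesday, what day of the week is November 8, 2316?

From May 28, 2295 to May 28, 2316: 21 years, of which 5 contain a Feb 29 — 16×365 + 5×366 = 7670 days.
(2300 is not a leap year (divisible by 100 but not 400).)
May 2316: 31 − 28 = 3 days remain.
Then June (30), July (31), August (31), September (30), October (31): 30 + 31 + 31 + 30 + 31 = 153 days.
November 1–8, 2316: 8 days.
Residual: 164 days.
Total: 7834 days.
7834 mod 7 = 1, so 1 day after Tuesday is Wednesday.

Wednesday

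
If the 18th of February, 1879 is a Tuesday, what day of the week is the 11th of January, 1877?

Count forward from the earlier date (January 11, 1877) to the later (February 18, 1879):
January 1877: 31 − 11 = 20 days remain.
Then 24 full months totalling 730 days.
February 1–18, 1879: 18 days (1879 is not a leap year).
Total: 20 + 730 + 18 = 768 days.
768 mod 7 = 5, so 5 days before Tuesday is Thursday.

Thursday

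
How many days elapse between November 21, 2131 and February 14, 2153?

7756

From November 21, 2131 to November 21, 2152: 21 years, of which 6 contain a Feb 29 — 15×365 + 6×366 = 7671 days.
November 2152: 30 − 21 = 9 days remain.
Then December (31), January (31): 31 + 31 = 62 days.
February 1–14, 2153: 14 days (2153 is not a leap year).
Residual: 85 days.
Total: 7756 days.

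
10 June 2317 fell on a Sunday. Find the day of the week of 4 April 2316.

Tuesday

Count forward from the earlier date (April 4, 2316) to the later (June 10, 2317):
April 4, 2316 → April 4, 2317: 365 days.
April 2317: 30 − 4 = 26 days remain.
Then May (31): 31 days.
June 1–10, 2317: 10 days.
Residual: 67 days.
Total: 432 days.
432 mod 7 = 5, so 5 days before Sunday is Tuesday.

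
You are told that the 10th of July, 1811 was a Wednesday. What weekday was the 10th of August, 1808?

Count forward from the earlier date (August 10, 1808) to the later (July 10, 1811):
August 10, 1808 → August 10, 1809: 365 days.
August 10, 1809 → August 10, 1810: 365 days.
August 1810: 31 − 10 = 21 days remain.
Then 10 full months totalling 303 days.
July 1–10, 1811: 10 days.
Residual: 334 days.
Total: 1064 days.
1064 is a multiple of 7, so the 10th of August, 1808 falls on the same weekday: Wednesday.

Wednesday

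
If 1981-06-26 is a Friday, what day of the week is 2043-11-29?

Sunday

Day-of-year of June 26, 1981: 177.
Day-of-year of November 29, 2043: 333.
1981 has 365 days, so 365 − 177 = 188 days remain in 1981.
Full years 1982–2042: 46 common + 15 leap = 46×365 + 15×366 = 22280 days.
Total: 188 + 22280 + 333 = 22801 days.
22801 mod 7 = 2, so 2 days after Friday is Sunday.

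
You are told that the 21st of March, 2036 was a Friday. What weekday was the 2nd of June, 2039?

Thursday

Day-of-year of March 21, 2036: 81.
Day-of-year of June 2, 2039: 153.
2036 has 366 days, so 366 − 81 = 285 days remain in 2036.
Full years: 2037: 365; 2038: 365. Sum = 730.
Total: 285 + 730 + 153 = 1168 days.
1168 mod 7 = 6, so 6 days after Friday is Thursday.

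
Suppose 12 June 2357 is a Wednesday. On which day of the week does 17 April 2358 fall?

Thursday

Day-of-year of June 12, 2357: 163.
Day-of-year of April 17, 2358: 107.
2357 has 365 days, so 365 − 163 = 202 days remain in 2357.
Total: 202 + 107 = 309 days.
309 mod 7 = 1, so 1 day after Wednesday is Thursday.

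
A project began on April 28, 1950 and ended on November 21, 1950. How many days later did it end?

April 1950: 30 − 28 = 2 days remain.
Then May (31), June (30), July (31), August (31), September (30), October (31): 31 + 30 + 31 + 31 + 30 + 31 = 184 days.
November 1–21, 1950: 21 days.
Total: 2 + 184 + 21 = 207 days.

207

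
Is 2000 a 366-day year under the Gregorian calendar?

Yes

2000 is a leap year (divisible by 400).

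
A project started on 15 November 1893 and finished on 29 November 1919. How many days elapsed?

Day-of-year of November 15, 1893: 319.
Day-of-year of November 29, 1919: 333.
1893 has 365 days, so 365 − 319 = 46 days remain in 1893.
Full years 1894–1918: 20 common + 5 leap = 20×365 + 5×366 = 9130 days.
Total: 46 + 9130 + 333 = 9509 days.

9509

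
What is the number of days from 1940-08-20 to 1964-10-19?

Day-of-year of August 20, 1940: 233.
Day-of-year of October 19, 1964: 293.
1940 has 366 days, so 366 − 233 = 133 days remain in 1940.
Full years 1941–1963: 18 common + 5 leap = 18×365 + 5×366 = 8400 days.
Total: 133 + 8400 + 293 = 8826 days.

8826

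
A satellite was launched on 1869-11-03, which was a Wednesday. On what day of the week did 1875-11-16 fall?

Tuesday

November 3, 1869 → November 3, 1870: 365 days.
November 3, 1870 → November 3, 1871: 365 days.
November 3, 1871 → November 3, 1872: 366 days (1872 is a leap year).
November 3, 1872 → November 3, 1873: 365 days.
November 3, 1873 → November 3, 1874: 365 days.
November 3, 1874 → November 3, 1875: 365 days.
Within November 1875: 16 − 3 = 13 days.
Total: 2204 days.
2204 mod 7 = 6, so 6 days after Wednesday is Tuesday.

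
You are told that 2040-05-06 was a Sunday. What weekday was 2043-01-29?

Thursday

Day-of-year of May 6, 2040: 127.
Day-of-year of January 29, 2043: 29.
2040 has 366 days, so 366 − 127 = 239 days remain in 2040.
Full years: 2041: 365; 2042: 365. Sum = 730.
Total: 239 + 730 + 29 = 998 days.
998 mod 7 = 4, so 4 days after Sunday is Thursday.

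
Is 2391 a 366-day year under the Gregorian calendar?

No

2391 is not a leap year.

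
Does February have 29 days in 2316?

2316 is a leap year.

Yes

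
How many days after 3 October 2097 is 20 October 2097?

Within October 2097: 20 − 3 = 17 days.

17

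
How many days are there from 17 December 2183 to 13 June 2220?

Day-of-year of December 17, 2183: 351.
Day-of-year of June 13, 2220: 165.
2183 has 365 days, so 365 − 351 = 14 days remain in 2183.
Full years 2184–2219: 28 common + 8 leap = 28×365 + 8×366 = 13148 days.
Total: 14 + 13148 + 165 = 13327 days.

13327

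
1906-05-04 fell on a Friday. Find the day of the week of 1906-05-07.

Within May 1906: 7 − 4 = 3 days.
3 mod 7 = 3, so 3 days after Friday is Monday.

Monday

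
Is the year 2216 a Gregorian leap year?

Yes

2216 is a leap year.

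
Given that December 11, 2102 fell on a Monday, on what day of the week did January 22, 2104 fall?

December 2102: 31 − 11 = 20 days remain.
Then 12 full months totalling 365 days.
January 1–22, 2104: 22 days.
Total: 20 + 365 + 22 = 407 days.
407 mod 7 = 1, so 1 day after Monday is Tuesday.

Tuesday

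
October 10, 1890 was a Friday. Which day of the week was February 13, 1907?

From October 10, 1890 to October 10, 1906: 16 years, of which 3 contain a Feb 29 — 13×365 + 3×366 = 5843 days.
(1900 is not a leap year (divisible by 100 but not 400).)
October 1906: 31 − 10 = 21 days remain.
Then November (30), December (31), January (31): 30 + 31 + 31 = 92 days.
February 1–13, 1907: 13 days (1907 is not a leap year).
Residual: 126 days.
Total: 5969 days.
5969 mod 7 = 5, so 5 days after Friday is Wednesday.

Wednesday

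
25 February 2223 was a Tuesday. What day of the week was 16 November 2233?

Day-of-year of February 25, 2223: 56.
Day-of-year of November 16, 2233: 320.
2223 has 365 days, so 365 − 56 = 309 days remain in 2223.
Full years 2224–2232: 6 common + 3 leap = 6×365 + 3×366 = 3288 days.
Total: 309 + 3288 + 320 = 3917 days.
3917 mod 7 = 4, so 4 days after Tuesday is Saturday.

Saturday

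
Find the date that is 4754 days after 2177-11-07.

2190-11-13

Count 4754 days after November 7, 2177:
Day-of-year of November 7, 2177: 311.
Day-of-year of November 13, 2190: 317.
2177 has 365 days, so 365 − 311 = 54 days remain in 2177.
Full years 2178–2189: 9 common + 3 leap = 9×365 + 3×366 = 4383 days.
Total: 54 + 4383 + 317 = 4754 days.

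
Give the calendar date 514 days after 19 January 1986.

17 June 1987

Count 514 days after January 19, 1986:
January 1986: 31 − 19 = 12 days remain.
Then 16 full months totalling 485 days.
June 1–17, 1987: 17 days.
Total: 12 + 485 + 17 = 514 days.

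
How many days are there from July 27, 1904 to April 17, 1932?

10126

From July 27, 1904 to July 27, 1931: 27 years, of which 6 contain a Feb 29 — 21×365 + 6×366 = 9861 days.
July 1931: 31 − 27 = 4 days remain.
Then August (31), September (30), October (31), November (30), December (31), January (31), February 1932 (29), March (31): 31 + 30 + 31 + 30 + 31 + 31 + 29 + 31 = 244 days.
April 1–17, 1932: 17 days.
Residual: 265 days.
Total: 10126 days.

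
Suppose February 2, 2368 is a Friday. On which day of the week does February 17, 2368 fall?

Within February 2368: 17 − 2 = 15 days.
15 mod 7 = 1, so 1 day after Friday is Saturday.

Saturday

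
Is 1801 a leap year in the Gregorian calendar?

No

1801 is not a leap year.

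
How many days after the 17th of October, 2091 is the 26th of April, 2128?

13340

Day-of-year of October 17, 2091: 290.
Day-of-year of April 26, 2128: 117.
2091 has 365 days, so 365 − 290 = 75 days remain in 2091.
Full years 2092–2127: 28 common + 8 leap = 28×365 + 8×366 = 13148 days.
Total: 75 + 13148 + 117 = 13340 days.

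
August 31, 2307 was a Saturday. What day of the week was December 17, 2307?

August 2307: 31 − 31 = 0 days remain.
Then September (30), October (31), November (30): 30 + 31 + 30 = 91 days.
December 1–17, 2307: 17 days.
Total: 0 + 91 + 17 = 108 days.
108 mod 7 = 3, so 3 days after Saturday is Tuesday.

Tuesday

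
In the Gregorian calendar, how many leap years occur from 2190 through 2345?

37

Years divisible by 4: 2192, 2196, …, 2344 — 39 in all.
Of these, 2200, 2300 are divisible by 100 but not 400, so not leap.
Leap years: 39 − 2 = 37.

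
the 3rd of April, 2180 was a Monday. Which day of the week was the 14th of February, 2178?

Saturday

Count forward from the earlier date (February 14, 2178) to the later (April 3, 2180):
February 2178: 28 − 14 = 14 days remain (2178 is not a leap year, so February has 28 days).
Then 25 full months totalling 762 days.
April 1–3, 2180: 3 days.
Total: 14 + 762 + 3 = 779 days.
779 mod 7 = 2, so 2 days before Monday is Saturday.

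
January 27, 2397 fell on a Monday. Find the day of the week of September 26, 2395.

Tuesday

Count forward from the earlier date (September 26, 2395) to the later (January 27, 2397):
September 26, 2395 → September 26, 2396: 366 days (2396 is a leap year).
September 2396: 30 − 26 = 4 days remain.
Then October (31), November (30), December (31): 31 + 30 + 31 = 92 days.
January 1–27, 2397: 27 days.
Residual: 123 days.
Total: 489 days.
489 mod 7 = 6, so 6 days before Monday is Tuesday.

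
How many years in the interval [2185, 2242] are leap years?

Years divisible by 4: 2188, 2192, …, 2240 — 14 in all.
Of these, 2200 is divisible by 100 but not 400, so not leap.
Leap years: 14 − 1 = 13.

13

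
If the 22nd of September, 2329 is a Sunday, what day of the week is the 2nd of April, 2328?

Monday

Count forward from the earlier date (April 2, 2328) to the later (September 22, 2329):
April 2328: 30 − 2 = 28 days remain.
Then 16 full months totalling 488 days.
September 1–22, 2329: 22 days.
Total: 28 + 488 + 22 = 538 days.
538 mod 7 = 6, so 6 days before Sunday is Monday.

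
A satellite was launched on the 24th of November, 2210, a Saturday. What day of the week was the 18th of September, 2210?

Tuesday

Count forward from the earlier date (September 18, 2210) to the later (November 24, 2210):
September 2210: 30 − 18 = 12 days remain.
Then October (31): 31 days.
November 1–24, 2210: 24 days.
Total: 12 + 31 + 24 = 67 days.
67 mod 7 = 4, so 4 days before Saturday is Tuesday.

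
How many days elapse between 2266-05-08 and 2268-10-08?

May 2266: 31 − 8 = 23 days remain.
Then 28 full months totalling 853 days.
October 1–8, 2268: 8 days.
Total: 23 + 853 + 8 = 884 days.

884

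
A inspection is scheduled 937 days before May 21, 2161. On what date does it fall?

October 27, 2158

Count 937 days before May 21, 2161:
October 27, 2158 → October 27, 2159: 365 days.
October 27, 2159 → October 27, 2160: 366 days (2160 is a leap year).
October 2160: 31 − 27 = 4 days remain.
Then November (30), December (31), January (31), February 2161 (28), March (31), April (30): 30 + 31 + 31 + 28 + 31 + 30 = 181 days.
May 1–21, 2161: 21 days.
Residual: 206 days.
Total: 937 days.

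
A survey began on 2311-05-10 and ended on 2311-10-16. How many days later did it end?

May 2311: 31 − 10 = 21 days remain.
Then June (30), July (31), August (31), September (30): 30 + 31 + 31 + 30 = 122 days.
October 1–16, 2311: 16 days.
Total: 21 + 122 + 16 = 159 days.

159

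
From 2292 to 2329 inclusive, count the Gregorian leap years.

9

Years divisible by 4 in [2292, 2329]: 2292, 2296, 2300, 2304, 2308, 2312, 2316, 2320, 2324, 2328.
Of these, 2300 is divisible by 100 but not 400, so not leap.
Leap years: 10 − 1 = 9.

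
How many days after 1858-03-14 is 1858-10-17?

217

March 1858: 31 − 14 = 17 days remain.
Then April (30), May (31), June (30), July (31), August (31), September (30): 30 + 31 + 30 + 31 + 31 + 30 = 183 days.
October 1–17, 1858: 17 days.
Total: 17 + 183 + 17 = 217 days.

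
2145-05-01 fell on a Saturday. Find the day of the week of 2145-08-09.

May 2145: 31 − 1 = 30 days remain.
Then June (30), July (31): 30 + 31 = 61 days.
August 1–9, 2145: 9 days.
Total: 30 + 61 + 9 = 100 days.
100 mod 7 = 2, so 2 days after Saturday is Monday.

Monday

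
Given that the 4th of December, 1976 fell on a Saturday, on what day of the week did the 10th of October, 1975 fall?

Count forward from the earlier date (October 10, 1975) to the later (December 4, 1976):
October 1975: 31 − 10 = 21 days remain.
Then 13 full months totalling 396 days.
December 1–4, 1976: 4 days.
Total: 21 + 396 + 4 = 421 days.
421 mod 7 = 1, so 1 day before Saturday is Friday.

Friday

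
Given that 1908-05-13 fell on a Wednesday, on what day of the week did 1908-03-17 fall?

Tuesday

Count forward from the earlier date (March 17, 1908) to the later (May 13, 1908):
March 1908: 31 − 17 = 14 days remain.
Then April (30): 30 days.
May 1–13, 1908: 13 days.
Total: 14 + 30 + 13 = 57 days.
57 mod 7 = 1, so 1 day before Wednesday is Tuesday.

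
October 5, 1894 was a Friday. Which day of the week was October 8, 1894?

Monday

Within October 1894: 8 − 5 = 3 days.
3 mod 7 = 3, so 3 days after Friday is Monday.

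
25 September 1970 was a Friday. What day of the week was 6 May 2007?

From September 25, 1970 to September 25, 2006: 36 years, of which 9 contain a Feb 29 — 27×365 + 9×366 = 13149 days.
(2000 is a leap year (divisible by 400).)
September 2006: 30 − 25 = 5 days remain.
Then October (31), November (30), December (31), January (31), February 2007 (28), March (31), April (30): 31 + 30 + 31 + 31 + 28 + 31 + 30 = 212 days.
May 1–6, 2007: 6 days.
Residual: 223 days.
Total: 13372 days.
13372 mod 7 = 2, so 2 days after Friday is Sunday.

Sunday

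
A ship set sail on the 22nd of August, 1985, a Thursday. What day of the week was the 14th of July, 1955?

Thursday

Count forward from the earlier date (July 14, 1955) to the later (August 22, 1985):
From July 14, 1955 to July 14, 1985: 30 years, of which 8 contain a Feb 29 — 22×365 + 8×366 = 10958 days.
July 1985: 31 − 14 = 17 days remain.
August 1–22, 1985: 22 days.
Residual: 39 days.
Total: 10997 days.
10997 is a multiple of 7, so the 14th of July, 1955 falls on the same weekday: Thursday.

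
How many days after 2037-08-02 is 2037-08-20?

Within August 2037: 20 − 2 = 18 days.

18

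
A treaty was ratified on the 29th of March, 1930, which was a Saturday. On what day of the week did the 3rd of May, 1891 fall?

Sunday

Count forward from the earlier date (May 3, 1891) to the later (March 29, 1930):
From May 3, 1891 to May 3, 1929: 38 years, of which 9 contain a Feb 29 — 29×365 + 9×366 = 13879 days.
(1900 is not a leap year (divisible by 100 but not 400).)
May 1929: 31 − 3 = 28 days remain.
Then 9 full months totalling 273 days.
March 1–29, 1930: 29 days.
Residual: 330 days.
Total: 14209 days.
14209 mod 7 = 6, so 6 days before Saturday is Sunday.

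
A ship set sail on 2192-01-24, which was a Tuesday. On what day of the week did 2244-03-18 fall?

From January 24, 2192 to January 24, 2244: 52 years, of which 12 contain a Feb 29 — 40×365 + 12×366 = 18992 days.
(2200 is not a leap year (divisible by 100 but not 400).)
January 2244: 31 − 24 = 7 days remain.
Then February 2244 (29): 29 days.
March 1–18, 2244: 18 days.
Residual: 54 days.
Total: 19046 days.
19046 mod 7 = 6, so 6 days after Tuesday is Monday.

Monday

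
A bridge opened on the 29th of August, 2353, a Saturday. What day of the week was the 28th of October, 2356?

August 29, 2353 → August 29, 2354: 365 days.
August 29, 2354 → August 29, 2355: 365 days.
August 29, 2355 → August 29, 2356: 366 days (2356 is a leap year).
August 2356: 31 − 29 = 2 days remain.
Then September (30): 30 days.
October 1–28, 2356: 28 days.
Residual: 60 days.
Total: 1156 days.
1156 mod 7 = 1, so 1 day after Saturday is Sunday.

Sunday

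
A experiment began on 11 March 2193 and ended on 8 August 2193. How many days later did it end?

150

March 2193: 31 − 11 = 20 days remain.
Then April (30), May (31), June (30), July (31): 30 + 31 + 30 + 31 = 122 days.
August 1–8, 2193: 8 days.
Total: 20 + 122 + 8 = 150 days.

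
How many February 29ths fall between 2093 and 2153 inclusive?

14

Years divisible by 4: 2096, 2100, …, 2152 — 15 in all.
Of these, 2100 is divisible by 100 but not 400, so not leap.
Leap years: 15 − 1 = 14.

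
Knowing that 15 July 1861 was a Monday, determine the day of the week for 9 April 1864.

Day-of-year of July 15, 1861: 196.
Day-of-year of April 9, 1864: 100.
1861 has 365 days, so 365 − 196 = 169 days remain in 1861.
Full years: 1862: 365; 1863: 365. Sum = 730.
Total: 169 + 730 + 100 = 999 days.
999 mod 7 = 5, so 5 days after Monday is Saturday.

Saturday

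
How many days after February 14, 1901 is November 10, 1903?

February 14, 1901 → February 14, 1902: 365 days.
February 14, 1902 → February 14, 1903: 365 days.
February 1903: 28 − 14 = 14 days remain (1903 is not a leap year, so February has 28 days).
Then March (31), April (30), May (31), June (30), July (31), August (31), September (30), October (31): 31 + 30 + 31 + 30 + 31 + 31 + 30 + 31 = 245 days.
November 1–10, 1903: 10 days.
Residual: 269 days.
Total: 999 days.

999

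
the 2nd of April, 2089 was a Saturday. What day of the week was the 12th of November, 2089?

April 2089: 30 − 2 = 28 days remain.
Then May (31), June (30), July (31), August (31), September (30), October (31): 31 + 30 + 31 + 31 + 30 + 31 = 184 days.
November 1–12, 2089: 12 days.
Total: 28 + 184 + 12 = 224 days.
224 is a multiple of 7, so the 12th of November, 2089 falls on the same weekday: Saturday.

Saturday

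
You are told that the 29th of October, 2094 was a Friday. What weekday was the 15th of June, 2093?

Count forward from the earlier date (June 15, 2093) to the later (October 29, 2094):
June 2093: 30 − 15 = 15 days remain.
Then 15 full months totalling 457 days.
October 1–29, 2094: 29 days.
Total: 15 + 457 + 29 = 501 days.
501 mod 7 = 4, so 4 days before Friday is Monday.

Monday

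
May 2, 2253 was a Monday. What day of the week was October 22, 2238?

Count forward from the earlier date (October 22, 2238) to the later (May 2, 2253):
Day-of-year of October 22, 2238: 295.
Day-of-year of May 2, 2253: 122.
2238 has 365 days, so 365 − 295 = 70 days remain in 2238.
Full years 2239–2252: 10 common + 4 leap = 10×365 + 4×366 = 5114 days.
Total: 70 + 5114 + 122 = 5306 days.
5306 is a multiple of 7, so October 22, 2238 falls on the same weekday: Monday.

Monday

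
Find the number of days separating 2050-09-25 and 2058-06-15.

From September 25, 2050 to September 25, 2057: 7 years, of which 2 contain a Feb 29 — 5×365 + 2×366 = 2557 days.
September 2057: 30 − 25 = 5 days remain.
Then October (31), November (30), December (31), January (31), February 2058 (28), March (31), April (30), May (31): 31 + 30 + 31 + 31 + 28 + 31 + 30 + 31 = 243 days.
June 1–15, 2058: 15 days.
Residual: 263 days.
Total: 2820 days.

2820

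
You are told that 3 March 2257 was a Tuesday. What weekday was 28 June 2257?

Sunday

March 2257: 31 − 3 = 28 days remain.
Then April (30), May (31): 30 + 31 = 61 days.
June 1–28, 2257: 28 days.
Total: 28 + 61 + 28 = 117 days.
117 mod 7 = 5, so 5 days after Tuesday is Sunday.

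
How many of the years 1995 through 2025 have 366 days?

Years divisible by 4 in [1995, 2025]: 1996, 2000, 2004, 2008, 2012, 2016, 2020, 2024.
2000 is divisible by 400, so still leap.
No century exceptions apply. Count: 8.

8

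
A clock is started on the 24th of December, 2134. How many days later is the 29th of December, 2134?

Within December 2134: 29 − 24 = 5 days.

5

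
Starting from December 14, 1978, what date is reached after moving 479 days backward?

August 22, 1977

Count 479 days before December 14, 1978:
August 1977: 31 − 22 = 9 days remain.
Then 15 full months totalling 456 days.
December 1–14, 1978: 14 days.
Total: 9 + 456 + 14 = 479 days.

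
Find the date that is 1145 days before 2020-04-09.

2017-02-19

Count 1145 days before April 9, 2020:
Day-of-year of February 19, 2017: 50.
Day-of-year of April 9, 2020: 100.
2017 has 365 days, so 365 − 50 = 315 days remain in 2017.
Full years: 2018: 365; 2019: 365. Sum = 730.
Total: 315 + 730 + 100 = 1145 days.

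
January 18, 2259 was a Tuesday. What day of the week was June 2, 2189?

Tuesday

Count forward from the earlier date (June 2, 2189) to the later (January 18, 2259):
Day-of-year of June 2, 2189: 153.
Day-of-year of January 18, 2259: 18.
2189 has 365 days, so 365 − 153 = 212 days remain in 2189.
Full years 2190–2258: 53 common + 16 leap = 53×365 + 16×366 = 25201 days.
Total: 212 + 25201 + 18 = 25431 days.
25431 is a multiple of 7, so June 2, 2189 falls on the same weekday: Tuesday.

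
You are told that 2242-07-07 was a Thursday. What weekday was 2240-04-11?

Saturday

Count forward from the earlier date (April 11, 2240) to the later (July 7, 2242):
April 11, 2240 → April 11, 2241: 365 days.
April 11, 2241 → April 11, 2242: 365 days.
April 2242: 30 − 11 = 19 days remain.
Then May (31), June (30): 31 + 30 = 61 days.
July 1–7, 2242: 7 days.
Residual: 87 days.
Total: 817 days.
817 mod 7 = 5, so 5 days before Thursday is Saturday.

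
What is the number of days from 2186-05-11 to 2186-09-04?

116

May 2186: 31 − 11 = 20 days remain.
Then June (30), July (31), August (31): 30 + 31 + 31 = 92 days.
September 1–4, 2186: 4 days.
Total: 20 + 92 + 4 = 116 days.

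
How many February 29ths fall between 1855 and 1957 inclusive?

25

Years divisible by 4: 1856, 1860, …, 1956 — 26 in all.
Of these, 1900 is divisible by 100 but not 400, so not leap.
Leap years: 26 − 1 = 25.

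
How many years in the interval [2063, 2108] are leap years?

Years divisible by 4 in [2063, 2108]: 2064, 2068, 2072, 2076, 2080, 2084, 2088, 2092, 2096, 2100, 2104, 2108.
Of these, 2100 is divisible by 100 but not 400, so not leap.
Leap years: 12 − 1 = 11.

11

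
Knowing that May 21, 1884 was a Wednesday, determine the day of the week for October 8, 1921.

Saturday

From May 21, 1884 to May 21, 1921: 37 years, of which 8 contain a Feb 29 — 29×365 + 8×366 = 13513 days.
(1900 is not a leap year (divisible by 100 but not 400).)
May 1921: 31 − 21 = 10 days remain.
Then June (30), July (31), August (31), September (30): 30 + 31 + 31 + 30 = 122 days.
October 1–8, 1921: 8 days.
Residual: 140 days.
Total: 13653 days.
13653 mod 7 = 3, so 3 days after Wednesday is Saturday.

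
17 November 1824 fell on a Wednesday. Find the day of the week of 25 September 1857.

Friday

From November 17, 1824 to November 17, 1856: 32 years, of which 8 contain a Feb 29 — 24×365 + 8×366 = 11688 days.
November 1856: 30 − 17 = 13 days remain.
Then 9 full months totalling 274 days.
September 1–25, 1857: 25 days.
Residual: 312 days.
Total: 12000 days.
12000 mod 7 = 2, so 2 days after Wednesday is Friday.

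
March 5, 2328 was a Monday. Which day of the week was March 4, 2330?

Tuesday

March 5, 2328 → March 5, 2329: 365 days.
March 2329: 31 − 5 = 26 days remain.
Then 11 full months totalling 334 days.
March 1–4, 2330: 4 days.
Residual: 364 days.
Total: 729 days.
729 mod 7 = 1, so 1 day after Monday is Tuesday.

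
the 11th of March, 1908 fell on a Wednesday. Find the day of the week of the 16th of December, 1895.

Count forward from the earlier date (December 16, 1895) to the later (March 11, 1908):
From December 16, 1895 to December 16, 1907: 12 years, of which 2 contain a Feb 29 — 10×365 + 2×366 = 4382 days.
(1900 is not a leap year (divisible by 100 but not 400).)
December 1907: 31 − 16 = 15 days remain.
Then January (31), February 1908 (29): 31 + 29 = 60 days.
March 1–11, 1908: 11 days.
Residual: 86 days.
Total: 4468 days.
4468 mod 7 = 2, so 2 days before Wednesday is Monday.

Monday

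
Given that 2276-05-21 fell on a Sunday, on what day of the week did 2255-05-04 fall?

Count forward from the earlier date (May 4, 2255) to the later (May 21, 2276):
Day-of-year of May 4, 2255: 124.
Day-of-year of May 21, 2276: 142.
2255 has 365 days, so 365 − 124 = 241 days remain in 2255.
Full years 2256–2275: 15 common + 5 leap = 15×365 + 5×366 = 7305 days.
Total: 241 + 7305 + 142 = 7688 days.
7688 mod 7 = 2, so 2 days before Sunday is Friday.

Friday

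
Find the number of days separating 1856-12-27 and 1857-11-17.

December 1856: 31 − 27 = 4 days remain.
Then 10 full months totalling 304 days.
November 1–17, 1857: 17 days.
Residual: 325 days.
Total: 325 days.

325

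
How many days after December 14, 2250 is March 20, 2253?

827

Day-of-year of December 14, 2250: 348.
Day-of-year of March 20, 2253: 79.
2250 has 365 days, so 365 − 348 = 17 days remain in 2250.
Full years: 2251: 365; 2252: 366. Sum = 731.
Total: 17 + 731 + 79 = 827 days.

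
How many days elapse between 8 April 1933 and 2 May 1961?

10251

From April 8, 1933 to April 8, 1961: 28 years, of which 7 contain a Feb 29 — 21×365 + 7×366 = 10227 days.
April 1961: 30 − 8 = 22 days remain.
May 1–2, 1961: 2 days.
Residual: 24 days.
Total: 10251 days.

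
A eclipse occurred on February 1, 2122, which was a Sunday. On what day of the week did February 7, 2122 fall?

Within February 2122: 7 − 1 = 6 days.
6 mod 7 = 6, so 6 days after Sunday is Saturday.

Saturday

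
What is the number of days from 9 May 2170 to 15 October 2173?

May 9, 2170 → May 9, 2171: 365 days.
May 9, 2171 → May 9, 2172: 366 days (2172 is a leap year).
May 9, 2172 → May 9, 2173: 365 days.
May 2173: 31 − 9 = 22 days remain.
Then June (30), July (31), August (31), September (30): 30 + 31 + 31 + 30 = 122 days.
October 1–15, 2173: 15 days.
Residual: 159 days.
Total: 1255 days.

1255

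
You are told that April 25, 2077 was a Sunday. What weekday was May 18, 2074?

Count forward from the earlier date (May 18, 2074) to the later (April 25, 2077):
Day-of-year of May 18, 2074: 138.
Day-of-year of April 25, 2077: 115.
2074 has 365 days, so 365 − 138 = 227 days remain in 2074.
Full years: 2075: 365; 2076: 366. Sum = 731.
Total: 227 + 731 + 115 = 1073 days.
1073 mod 7 = 2, so 2 days before Sunday is Friday.

Friday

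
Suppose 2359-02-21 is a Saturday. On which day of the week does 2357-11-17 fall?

Sunday

Count forward from the earlier date (November 17, 2357) to the later (February 21, 2359):
November 2357: 30 − 17 = 13 days remain.
Then 14 full months totalling 427 days.
February 1–21, 2359: 21 days (2359 is not a leap year).
Total: 13 + 427 + 21 = 461 days.
461 mod 7 = 6, so 6 days before Saturday is Sunday.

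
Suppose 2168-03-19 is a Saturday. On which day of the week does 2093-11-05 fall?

Thursday

Count forward from the earlier date (November 5, 2093) to the later (March 19, 2168):
Day-of-year of November 5, 2093: 309.
Day-of-year of March 19, 2168: 79.
2093 has 365 days, so 365 − 309 = 56 days remain in 2093.
Full years 2094–2167: 57 common + 17 leap = 57×365 + 17×366 = 27027 days.
Total: 56 + 27027 + 79 = 27162 days.
27162 mod 7 = 2, so 2 days before Saturday is Thursday.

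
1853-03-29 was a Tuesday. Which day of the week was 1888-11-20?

Day-of-year of March 29, 1853: 88.
Day-of-year of November 20, 1888: 325.
1853 has 365 days, so 365 − 88 = 277 days remain in 1853.
Full years 1854–1887: 26 common + 8 leap = 26×365 + 8×366 = 12418 days.
Total: 277 + 12418 + 325 = 13020 days.
13020 is a multiple of 7, so 1888-11-20 falls on the same weekday: Tuesday.

Tuesday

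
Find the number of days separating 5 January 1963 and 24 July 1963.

January 1963: 31 − 5 = 26 days remain.
Then February 1963 (28), March (31), April (30), May (31), June (30): 28 + 31 + 30 + 31 + 30 = 150 days.
July 1–24, 1963: 24 days.
Total: 26 + 150 + 24 = 200 days.

200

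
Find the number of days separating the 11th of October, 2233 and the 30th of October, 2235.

749

October 2233: 31 − 11 = 20 days remain.
Then 23 full months totalling 699 days.
October 1–30, 2235: 30 days.
Total: 20 + 699 + 30 = 749 days.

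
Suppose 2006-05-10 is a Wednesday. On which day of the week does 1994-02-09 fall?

Wednesday

Count forward from the earlier date (February 9, 1994) to the later (May 10, 2006):
From February 9, 1994 to February 9, 2006: 12 years, of which 3 contain a Feb 29 — 9×365 + 3×366 = 4383 days.
(2000 is a leap year (divisible by 400).)
February 2006: 28 − 9 = 19 days remain (2006 is not a leap year, so February has 28 days).
Then March (31), April (30): 31 + 30 = 61 days.
May 1–10, 2006: 10 days.
Residual: 90 days.
Total: 4473 days.
4473 is a multiple of 7, so 1994-02-09 falls on the same weekday: Wednesday.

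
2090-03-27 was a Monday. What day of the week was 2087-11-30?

Count forward from the earlier date (November 30, 2087) to the later (March 27, 2090):
Day-of-year of November 30, 2087: 334.
Day-of-year of March 27, 2090: 86.
2087 has 365 days, so 365 − 334 = 31 days remain in 2087.
Full years: 2088: 366; 2089: 365. Sum = 731.
Total: 31 + 731 + 86 = 848 days.
848 mod 7 = 1, so 1 day before Monday is Sunday.

Sunday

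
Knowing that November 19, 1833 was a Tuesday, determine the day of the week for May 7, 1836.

Day-of-year of November 19, 1833: 323.
Day-of-year of May 7, 1836: 128.
1833 has 365 days, so 365 − 323 = 42 days remain in 1833.
Full years: 1834: 365; 1835: 365. Sum = 730.
Total: 42 + 730 + 128 = 900 days.
900 mod 7 = 4, so 4 days after Tuesday is Saturday.

Saturday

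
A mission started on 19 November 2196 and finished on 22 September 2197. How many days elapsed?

307

Day-of-year of November 19, 2196: 324.
Day-of-year of September 22, 2197: 265.
2196 has 366 days, so 366 − 324 = 42 days remain in 2196.
Total: 42 + 265 = 307 days.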